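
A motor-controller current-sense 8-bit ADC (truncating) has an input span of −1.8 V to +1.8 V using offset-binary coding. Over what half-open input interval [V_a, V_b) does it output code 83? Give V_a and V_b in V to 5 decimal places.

LSB = 3.6/2^8 = 14.062 mV.
V_a = V_low + 83·LSB = -0.632812 V; V_b = V_low + 84·LSB = -0.61875 V.

[-0.63281 V, -0.61875 V)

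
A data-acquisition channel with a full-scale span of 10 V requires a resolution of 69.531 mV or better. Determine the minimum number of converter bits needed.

8 bits

Number of steps required ≥ 10 V / 69.531 mV = 143.82.
Need 2^N ≥ 143.82; 2^7 = 128, 2^8 = 256.
Minimum N = 8.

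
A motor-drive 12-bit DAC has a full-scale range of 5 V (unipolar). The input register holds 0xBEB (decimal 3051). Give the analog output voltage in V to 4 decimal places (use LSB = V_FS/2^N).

LSB = 5 V / 2^12 = 1.221 mV.
Code 0xBEB = 3051 decimal.
V_out = 0 + 3051 × 0.0012207 V = 3.72437 V.

3.7244 V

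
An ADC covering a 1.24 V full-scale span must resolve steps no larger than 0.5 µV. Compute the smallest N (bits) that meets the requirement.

Number of steps required ≥ 1.24 V / 0.5 µV = 2480000.00.
Need 2^N ≥ 2480000.00; 2^21 = 2097152, 2^22 = 4194304.
Minimum N = 22.

22 bits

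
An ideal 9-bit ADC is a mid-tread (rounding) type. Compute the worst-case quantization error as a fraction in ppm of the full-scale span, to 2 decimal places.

Rounding → worst-case error = ½ LSB = V_FS/2^10, so 1e+06/1024 = 976.562 ppm of full scale.

976.56 ppm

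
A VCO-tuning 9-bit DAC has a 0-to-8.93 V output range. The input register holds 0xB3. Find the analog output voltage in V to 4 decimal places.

3.1220 V

LSB = 8.93 V / 2^9 = 17.441 mV.
Code 0xB3 = 179 decimal.
V_out = 0 + 179 × 0.0174414 V = 3.12201 V.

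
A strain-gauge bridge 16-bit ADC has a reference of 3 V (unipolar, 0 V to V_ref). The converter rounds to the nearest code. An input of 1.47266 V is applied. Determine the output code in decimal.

With 65536 levels over 3 V, one step is 45.78 µV.
Input sits at 32170.749 steps above V_low.
So the output code is 32171.

code 32171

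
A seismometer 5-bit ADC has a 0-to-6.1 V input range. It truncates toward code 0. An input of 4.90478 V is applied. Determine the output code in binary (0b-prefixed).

code 0b11001 (decimal 25)

With 32 levels over 6.1 V, one step is 190.625 mV.
(4.90478 − 0) / 0.190625 = 25.730 LSBs.
Floor → code 25.
In binary (0b-prefixed): 0b11001.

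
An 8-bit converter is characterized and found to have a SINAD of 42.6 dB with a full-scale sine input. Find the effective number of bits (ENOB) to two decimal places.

ENOB = (SINAD − 1.76) / 6.02 = (42.6 − 1.76)/6.02 = 6.784.

6.78 bits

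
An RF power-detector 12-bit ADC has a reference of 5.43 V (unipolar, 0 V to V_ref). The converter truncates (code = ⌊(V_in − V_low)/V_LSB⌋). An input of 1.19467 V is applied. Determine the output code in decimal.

code 901

With 4096 levels over 5.43 V, one step is 1.326 mV.
Input sits at 901.173 steps above V_low.
Floor → code 901.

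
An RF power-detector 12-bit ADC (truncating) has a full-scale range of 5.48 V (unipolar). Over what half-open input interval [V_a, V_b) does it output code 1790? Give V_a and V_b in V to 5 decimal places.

[2.39482 V, 2.39616 V)

LSB = 5.48/2^12 = 1.338 mV.
V_a = V_low + 1790·LSB = 2.39482 V; V_b = V_low + 1791·LSB = 2.39616 V.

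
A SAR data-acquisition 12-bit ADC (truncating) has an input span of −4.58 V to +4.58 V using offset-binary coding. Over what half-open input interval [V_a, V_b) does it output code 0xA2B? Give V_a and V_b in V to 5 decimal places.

LSB = 9.16/2^12 = 2.236 mV.
Code 0xA2B = 2603 decimal.
V_a = V_low + 2603·LSB = 1.24116 V; V_b = V_low + 2604·LSB = 1.2434 V.

[1.24116 V, 1.24340 V)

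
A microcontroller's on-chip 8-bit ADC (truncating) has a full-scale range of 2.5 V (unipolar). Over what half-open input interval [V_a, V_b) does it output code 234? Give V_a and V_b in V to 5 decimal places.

LSB = 2.5/2^8 = 9.766 mV.
V_a = V_low + 234·LSB = 2.28516 V; V_b = V_low + 235·LSB = 2.29492 V.

[2.28516 V, 2.29492 V)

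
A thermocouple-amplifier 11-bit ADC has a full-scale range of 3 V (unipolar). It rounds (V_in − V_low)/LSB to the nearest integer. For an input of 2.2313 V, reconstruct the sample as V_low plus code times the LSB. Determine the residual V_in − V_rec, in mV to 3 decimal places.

0.343 mV

LSB = 3/2^11 = 1.465 mV.
(V_in − V_low)/LSB = (2.2313 − 0)/0.00146484 = 1523.2341 → code 1523 (round).
V_rec = 0 + 1523·0.00146484 = 2.230957 V.
Difference: 0.000342969 V → 0.343 mV.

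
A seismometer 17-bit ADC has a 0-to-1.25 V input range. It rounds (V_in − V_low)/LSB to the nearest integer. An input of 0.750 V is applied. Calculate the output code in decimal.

LSB = 1.25 V / 131072 = 9.54 µV.
(0.750 − 0) / 9.53674e-06 = 78643.200 LSBs.
Round → code 78643.

code 78643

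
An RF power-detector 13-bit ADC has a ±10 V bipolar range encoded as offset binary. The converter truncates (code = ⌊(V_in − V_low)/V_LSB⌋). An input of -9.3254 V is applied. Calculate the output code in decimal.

code 276

Full-scale span = 20 V; LSB = 20/2^13 = 2.441 mV.
Input sits at 276.316 steps above V_low.
⌊·⌋(276.316) = 276.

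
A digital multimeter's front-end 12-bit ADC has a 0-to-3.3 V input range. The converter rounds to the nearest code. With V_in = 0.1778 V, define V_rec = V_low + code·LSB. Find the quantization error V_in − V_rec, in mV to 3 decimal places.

-0.252 mV

Step size: 3.3 V ÷ 2^12 = 0.806 mV.
(0.1778 − 0)/0.000805664 = 220.6875; round gives code 221.
V_rec = 0 + 221·0.000805664 = 0.17805176 V.
Error = 0.1778 − 0.17805176 = -0.000251758 V = -0.252 mV.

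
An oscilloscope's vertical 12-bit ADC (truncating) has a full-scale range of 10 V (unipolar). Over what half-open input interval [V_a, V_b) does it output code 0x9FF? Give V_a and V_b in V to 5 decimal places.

[6.24756 V, 6.25000 V)

LSB = 10/2^12 = 2.441 mV.
Code 0x9FF = 2559 decimal.
V_a = V_low + 2559·LSB = 6.24756 V; V_b = V_low + 2560·LSB = 6.25 V.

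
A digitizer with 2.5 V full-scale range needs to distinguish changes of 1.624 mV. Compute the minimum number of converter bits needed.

11 bits

Number of steps required ≥ 2.5 V / 1.624 mV = 1539.41.
Need 2^N ≥ 1539.41; 2^10 = 1024, 2^11 = 2048.
Minimum N = 11.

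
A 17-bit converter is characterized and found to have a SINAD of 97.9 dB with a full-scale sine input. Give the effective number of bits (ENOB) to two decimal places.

15.97 bits

ENOB = (SINAD − 1.76) / 6.02 = (97.9 − 1.76)/6.02 = 15.970.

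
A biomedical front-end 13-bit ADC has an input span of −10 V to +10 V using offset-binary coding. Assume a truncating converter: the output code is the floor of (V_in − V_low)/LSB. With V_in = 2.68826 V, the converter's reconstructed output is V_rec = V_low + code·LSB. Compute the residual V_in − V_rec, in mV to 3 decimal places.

Step size: 20 V ÷ 2^13 = 2.441 mV.
(V_in − V_low)/LSB = (2.68826 − (−10))/0.00244141 = 5197.1113 → code 5197 (floor).
V_rec = (−10) + 5197·0.00244141 = 2.6879883 V.
Error = 2.68826 − 2.6879883 = 0.000271719 V = 0.272 mV.

0.272 mV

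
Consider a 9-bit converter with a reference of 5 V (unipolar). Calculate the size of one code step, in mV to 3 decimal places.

Full-scale span = 5 V.
LSB = 5 / 2^9 = 5 / 512 = 0.00976562 V = 9.766 mV.

9.766 mV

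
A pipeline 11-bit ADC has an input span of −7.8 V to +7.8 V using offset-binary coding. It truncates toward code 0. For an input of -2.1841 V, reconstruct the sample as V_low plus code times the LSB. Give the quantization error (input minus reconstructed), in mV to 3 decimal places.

Step size: 15.6 V ÷ 2^11 = 7.617 mV.
Scaled input = 737.2669 LSBs, so code = 737.
Reconstructed: -2.1861328 V.
Error = -2.1841 − (−2.1861328) = 0.00203281 V = 2.033 mV.

2.033 mV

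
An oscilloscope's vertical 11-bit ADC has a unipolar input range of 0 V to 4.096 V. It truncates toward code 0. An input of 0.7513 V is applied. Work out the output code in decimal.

Full-scale span = 4.096 V; LSB = 4.096/2^11 = 2.000 mV.
Input sits at 375.650 steps above V_low.
So the output code is 375.

code 375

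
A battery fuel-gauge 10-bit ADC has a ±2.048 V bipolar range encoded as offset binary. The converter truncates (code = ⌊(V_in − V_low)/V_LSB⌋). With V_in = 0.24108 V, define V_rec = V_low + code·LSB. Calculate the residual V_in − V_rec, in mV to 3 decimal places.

LSB = 4.096/2^10 = 4.000 mV.
(0.24108 − (−2.048))/0.004 = 572.2700; ⌊·⌋ gives code 572.
Code 572 maps back to (−2.048) + 572×0.004 V = 0.24 V.
Error = 0.24108 − 0.24 = 0.00108 V = 1.080 mV.

1.080 mV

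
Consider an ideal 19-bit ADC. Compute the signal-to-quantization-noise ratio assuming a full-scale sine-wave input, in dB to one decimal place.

116.1 dB

SNR ≈ 6.02·N + 1.76 dB = 6.02·19 + 1.76 = 116.14 dB.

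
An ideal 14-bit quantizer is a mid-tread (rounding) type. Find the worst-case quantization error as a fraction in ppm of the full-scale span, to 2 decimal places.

30.52 ppm

Rounding → worst-case error = ½ LSB = V_FS/2^15, so 1e+06/32768 = 30.5176 ppm of full scale.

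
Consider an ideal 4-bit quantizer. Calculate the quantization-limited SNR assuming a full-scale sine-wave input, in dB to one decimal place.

25.8 dB

SNR ≈ 6.02·N + 1.76 dB = 6.02·4 + 1.76 = 25.84 dB.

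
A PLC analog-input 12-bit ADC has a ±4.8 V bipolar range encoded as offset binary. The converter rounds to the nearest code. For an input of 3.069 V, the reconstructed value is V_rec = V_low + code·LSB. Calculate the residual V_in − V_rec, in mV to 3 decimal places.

1.031 mV

One LSB is 9.6 V / 4096 = 2.344 mV.
Scaled input = 3357.4400 LSBs, so code = 3357.
Reconstructed: 3.0679687 V.
Difference: 0.00103125 V → 1.031 mV.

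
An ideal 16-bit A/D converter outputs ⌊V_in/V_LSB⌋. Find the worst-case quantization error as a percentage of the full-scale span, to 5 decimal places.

0.00153 %

Truncating → worst-case error = 1 LSB = V_FS/2^16, so 100/65536 = 0.00152588 % of full scale.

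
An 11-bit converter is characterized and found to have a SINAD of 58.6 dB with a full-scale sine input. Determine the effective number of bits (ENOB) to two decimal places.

ENOB = (SINAD − 1.76) / 6.02 = (58.6 − 1.76)/6.02 = 9.442.

9.44 bits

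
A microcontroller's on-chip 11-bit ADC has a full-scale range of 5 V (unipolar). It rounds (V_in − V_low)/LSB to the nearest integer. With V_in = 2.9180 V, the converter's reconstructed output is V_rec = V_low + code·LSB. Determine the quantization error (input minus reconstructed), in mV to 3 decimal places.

0.520 mV

LSB = 5/2^11 = 2.441 mV.
(V_in − V_low)/LSB = (2.9180 − 0)/0.00244141 = 1195.2128 → code 1195 (round).
V_rec = 0 + 1195·0.00244141 = 2.9174805 V.
V_in − V_rec = 0.000519531 V = 0.520 mV.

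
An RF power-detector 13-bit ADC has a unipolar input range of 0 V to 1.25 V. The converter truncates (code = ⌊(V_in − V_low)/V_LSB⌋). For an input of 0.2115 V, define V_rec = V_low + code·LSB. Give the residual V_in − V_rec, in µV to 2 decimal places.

One LSB is 1.25 V / 8192 = 152.59 µV.
(V_in − V_low)/LSB = (0.2115 − 0)/0.000152588 = 1386.0864 → code 1386 (floor).
Reconstructed: 0.21148682 V.
Error = 0.2115 − 0.21148682 = 1.31836e-05 V = 13.18 µV.

13.18 µV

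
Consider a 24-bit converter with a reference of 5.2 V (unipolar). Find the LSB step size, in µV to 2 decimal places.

0.31 µV

Full-scale span = 5.2 V.
LSB = 5.2 / 2^24 = 5.2 / 16777216 = 3.09944e-07 V = 0.31 µV.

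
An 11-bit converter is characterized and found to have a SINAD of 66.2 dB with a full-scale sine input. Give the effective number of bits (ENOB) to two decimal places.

10.70 bits

ENOB = (SINAD − 1.76) / 6.02 = (66.2 − 1.76)/6.02 = 10.704.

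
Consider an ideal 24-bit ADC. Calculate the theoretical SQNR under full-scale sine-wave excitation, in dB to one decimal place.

146.2 dB

SNR ≈ 6.02·N + 1.76 dB = 6.02·24 + 1.76 = 146.24 dB.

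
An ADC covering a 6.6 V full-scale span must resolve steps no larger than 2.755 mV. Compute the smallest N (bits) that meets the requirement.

12 bits

Number of steps required ≥ 6.6 V / 2.755 mV = 2395.64.
Need 2^N ≥ 2395.64; 2^11 = 2048, 2^12 = 4096.
Minimum N = 12.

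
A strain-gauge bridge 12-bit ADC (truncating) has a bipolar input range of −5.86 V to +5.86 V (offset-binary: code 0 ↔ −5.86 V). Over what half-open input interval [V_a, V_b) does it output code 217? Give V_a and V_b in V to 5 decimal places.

[-5.23909 V, -5.23623 V)

LSB = 11.72/2^12 = 2.861 mV.
V_a = V_low + 217·LSB = -5.23909 V; V_b = V_low + 218·LSB = -5.23623 V.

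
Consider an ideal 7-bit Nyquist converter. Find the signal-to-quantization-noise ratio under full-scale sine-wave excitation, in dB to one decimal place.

43.9 dB

SNR ≈ 6.02·N + 1.76 dB = 6.02·7 + 1.76 = 43.90 dB.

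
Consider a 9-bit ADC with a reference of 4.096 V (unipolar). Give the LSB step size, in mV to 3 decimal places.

8.000 mV

Full-scale span = 4.096 V.
LSB = 4.096 / 2^9 = 4.096 / 512 = 0.008 V = 8.000 mV.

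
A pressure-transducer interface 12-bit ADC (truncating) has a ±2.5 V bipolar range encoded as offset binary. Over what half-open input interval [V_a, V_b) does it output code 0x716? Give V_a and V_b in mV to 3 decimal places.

[-285.645 mV, -284.424 mV)

LSB = 5/2^12 = 1.221 mV.
Code 0x716 = 1814 decimal.
V_a = V_low + 1814·LSB = -0.285645 V; V_b = V_low + 1815·LSB = -0.284424 V.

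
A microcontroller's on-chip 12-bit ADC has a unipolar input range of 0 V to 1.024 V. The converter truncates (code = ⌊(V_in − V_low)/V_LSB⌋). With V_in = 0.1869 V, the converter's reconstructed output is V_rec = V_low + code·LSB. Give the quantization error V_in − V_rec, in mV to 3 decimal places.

One LSB is 1.024 V / 4096 = 250.00 µV.
Scaled input = 747.6000 LSBs, so code = 747.
V_rec = 0 + 747·0.00025 = 0.18675 V.
V_in − V_rec = 0.00015 V = 0.150 mV.

0.150 mV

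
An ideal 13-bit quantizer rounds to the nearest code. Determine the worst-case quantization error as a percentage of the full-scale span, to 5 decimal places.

0.00610 %

Rounding → worst-case error = ½ LSB = V_FS/2^14, so 100/16384 = 0.00610352 % of full scale.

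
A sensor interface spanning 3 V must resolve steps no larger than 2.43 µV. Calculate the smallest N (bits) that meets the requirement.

Number of steps required ≥ 3 V / 2.43 µV = 1234567.90.
Need 2^N ≥ 1234567.90; 2^20 = 1048576, 2^21 = 2097152.
Minimum N = 21.

21 bits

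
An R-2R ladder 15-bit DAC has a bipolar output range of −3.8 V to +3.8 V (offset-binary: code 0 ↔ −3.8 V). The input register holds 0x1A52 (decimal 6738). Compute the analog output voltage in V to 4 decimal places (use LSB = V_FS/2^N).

-2.2372 V

LSB = 7.6 V / 2^15 = 231.93 µV.
Code 0x1A52 = 6738 decimal.
V_out = (−3.8) + 6738 × 0.000231934 V = -2.23723 V.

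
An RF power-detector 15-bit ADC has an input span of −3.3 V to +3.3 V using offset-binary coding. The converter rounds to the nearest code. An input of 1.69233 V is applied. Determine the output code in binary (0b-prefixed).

Full-scale span = 6.6 V; LSB = 6.6/2^15 = 201.42 µV.
(1.69233 − (−3.3)) / 0.000201416 = 24786.162 LSBs.
Round → code 24786.
In binary (0b-prefixed): 0b110000011010010.

code 0b110000011010010 (decimal 24786)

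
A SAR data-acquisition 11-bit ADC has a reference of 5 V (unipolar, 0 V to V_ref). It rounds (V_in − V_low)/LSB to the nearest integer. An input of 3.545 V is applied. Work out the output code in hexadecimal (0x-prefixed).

With 2048 levels over 5 V, one step is 2.441 mV.
Input sits at 1452.032 steps above V_low.
round(1452.032) = 1452.
In hexadecimal (0x-prefixed): 0x5AC.

code 0x5AC (decimal 1452)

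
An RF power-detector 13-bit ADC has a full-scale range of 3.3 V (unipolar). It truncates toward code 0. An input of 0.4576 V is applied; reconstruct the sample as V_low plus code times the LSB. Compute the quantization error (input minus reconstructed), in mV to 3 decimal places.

0.386 mV

LSB = 3.3/2^13 = 402.83 µV.
Scaled input = 1135.9573 LSBs, so code = 1135.
V_rec = 0 + 1135·0.000402832 = 0.45721436 V.
Difference: 0.000385645 V → 0.386 mV.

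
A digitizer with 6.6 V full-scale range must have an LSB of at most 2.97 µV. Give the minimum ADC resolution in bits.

22 bits

Number of steps required ≥ 6.6 V / 2.97 µV = 2222222.22.
Need 2^N ≥ 2222222.22; 2^21 = 2097152, 2^22 = 4194304.
Minimum N = 22.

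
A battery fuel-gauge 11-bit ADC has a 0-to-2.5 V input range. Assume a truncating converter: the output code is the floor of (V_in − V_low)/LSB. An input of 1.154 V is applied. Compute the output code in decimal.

With 2048 levels over 2.5 V, one step is 1.221 mV.
(1.154 − 0) / 0.0012207 = 945.357 LSBs.
Floor → code 945.

code 945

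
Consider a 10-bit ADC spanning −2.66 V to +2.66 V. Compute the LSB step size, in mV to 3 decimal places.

Full-scale span = 5.32 V.
LSB = 5.32 / 2^10 = 5.32 / 1024 = 0.00519531 V = 5.195 mV.

5.195 mV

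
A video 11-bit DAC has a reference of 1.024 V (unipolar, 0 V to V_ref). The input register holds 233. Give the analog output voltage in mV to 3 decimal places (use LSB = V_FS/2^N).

116.500 mV

LSB = 1.024 V / 2^11 = 0.500 mV.
V_out = 0 + 233 × 0.0005 V = 0.1165 V.
= 116.500 mV.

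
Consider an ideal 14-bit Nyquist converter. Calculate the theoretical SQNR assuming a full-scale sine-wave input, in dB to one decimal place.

SNR ≈ 6.02·N + 1.76 dB = 6.02·14 + 1.76 = 86.04 dB.

86.0 dB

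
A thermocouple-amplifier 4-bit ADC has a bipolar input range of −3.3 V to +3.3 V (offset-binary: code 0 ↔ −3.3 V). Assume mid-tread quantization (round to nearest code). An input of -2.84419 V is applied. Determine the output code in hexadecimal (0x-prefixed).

Full-scale span = 6.6 V; LSB = 6.6/2^4 = 412.500 mV.
Input sits at 1.105 steps above V_low.
Round → code 1.
In hexadecimal (0x-prefixed): 0x1.

code 0x1 (decimal 1)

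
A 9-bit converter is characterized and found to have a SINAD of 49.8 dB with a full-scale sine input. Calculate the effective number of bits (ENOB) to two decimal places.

ENOB = (SINAD − 1.76) / 6.02 = (49.8 − 1.76)/6.02 = 7.980.

7.98 bits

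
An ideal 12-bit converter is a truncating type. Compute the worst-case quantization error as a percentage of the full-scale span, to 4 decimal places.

Truncating → worst-case error = 1 LSB = V_FS/2^12, so 100/4096 = 0.0244141 % of full scale.

0.0244 %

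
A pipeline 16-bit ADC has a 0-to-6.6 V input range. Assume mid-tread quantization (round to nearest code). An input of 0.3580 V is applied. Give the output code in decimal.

code 3555

With 65536 levels over 6.6 V, one step is 100.71 µV.
Input sits at 3554.832 steps above V_low.
round(3554.832) = 3555.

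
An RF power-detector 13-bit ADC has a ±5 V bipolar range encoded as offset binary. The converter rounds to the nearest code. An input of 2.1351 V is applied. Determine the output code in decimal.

LSB = 10 V / 8192 = 1.221 mV.
Input sits at 5845.074 steps above V_low.
Round → code 5845.

code 5845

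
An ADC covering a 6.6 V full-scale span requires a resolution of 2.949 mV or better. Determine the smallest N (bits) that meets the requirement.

Number of steps required ≥ 6.6 V / 2.949 mV = 2238.05.
Need 2^N ≥ 2238.05; 2^11 = 2048, 2^12 = 4096.
Minimum N = 12.

12 bits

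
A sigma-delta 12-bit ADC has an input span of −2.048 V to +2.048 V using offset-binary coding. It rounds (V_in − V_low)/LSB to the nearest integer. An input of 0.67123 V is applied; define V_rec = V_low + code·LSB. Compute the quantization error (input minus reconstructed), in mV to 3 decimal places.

Step size: 4.096 V ÷ 2^12 = 1.000 mV.
Scaled input = 2719.2300 LSBs, so code = 2719.
V_rec = (−2.048) + 2719·0.001 = 0.671 V.
V_in − V_rec = 0.00023 V = 0.230 mV.

0.230 mV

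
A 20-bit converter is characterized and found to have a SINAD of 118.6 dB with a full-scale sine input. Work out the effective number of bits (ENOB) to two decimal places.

ENOB = (SINAD − 1.76) / 6.02 = (118.6 − 1.76)/6.02 = 19.409.

19.41 bits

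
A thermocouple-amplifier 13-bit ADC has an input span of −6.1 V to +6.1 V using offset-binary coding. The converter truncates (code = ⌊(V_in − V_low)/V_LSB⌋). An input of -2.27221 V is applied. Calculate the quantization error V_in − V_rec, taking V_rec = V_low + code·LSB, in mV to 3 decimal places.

0.397 mV

One LSB is 12.2 V / 8192 = 1.489 mV.
(-2.27221 − (−6.1))/0.00148926 = 2570.2669; ⌊·⌋ gives code 2570.
Code 2570 maps back to (−6.1) + 2570×0.00148926 V = -2.2726074 V.
V_in − V_rec = 0.000397422 V = 0.397 mV.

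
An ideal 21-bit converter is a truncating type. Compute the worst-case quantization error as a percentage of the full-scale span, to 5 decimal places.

0.00005 %

Truncating → worst-case error = 1 LSB = V_FS/2^21, so 100/2097152 = 4.76837e-05 % of full scale.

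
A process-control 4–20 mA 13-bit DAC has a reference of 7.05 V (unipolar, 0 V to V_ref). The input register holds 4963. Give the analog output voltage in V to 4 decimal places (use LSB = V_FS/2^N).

LSB = 7.05 V / 2^13 = 0.861 mV.
V_out = 0 + 4963 × 0.000860596 V = 4.27114 V.

4.2711 V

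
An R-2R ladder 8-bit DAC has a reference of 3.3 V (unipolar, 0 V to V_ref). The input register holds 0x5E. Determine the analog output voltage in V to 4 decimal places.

LSB = 3.3 V / 2^8 = 12.891 mV.
Code 0x5E = 94 decimal.
V_out = 0 + 94 × 0.0128906 V = 1.21172 V.

1.2117 V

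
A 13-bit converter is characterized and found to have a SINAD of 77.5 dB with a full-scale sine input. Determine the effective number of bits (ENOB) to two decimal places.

12.58 bits

ENOB = (SINAD − 1.76) / 6.02 = (77.5 − 1.76)/6.02 = 12.581.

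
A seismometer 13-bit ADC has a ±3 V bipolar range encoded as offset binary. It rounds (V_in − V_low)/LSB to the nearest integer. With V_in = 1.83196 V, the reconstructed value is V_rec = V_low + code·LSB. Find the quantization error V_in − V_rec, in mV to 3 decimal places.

0.173 mV

LSB = 6/2^13 = 0.732 mV.
Scaled input = 6597.2361 LSBs, so code = 6597.
Reconstructed: 1.8317871 V.
Error = 1.83196 − 1.8317871 = 0.000172891 V = 0.173 mV.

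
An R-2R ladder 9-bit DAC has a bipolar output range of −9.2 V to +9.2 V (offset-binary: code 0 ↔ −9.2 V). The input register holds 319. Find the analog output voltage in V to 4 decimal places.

LSB = 18.4 V / 2^9 = 35.938 mV.
V_out = (−9.2) + 319 × 0.0359375 V = 2.26406 V.

2.2641 V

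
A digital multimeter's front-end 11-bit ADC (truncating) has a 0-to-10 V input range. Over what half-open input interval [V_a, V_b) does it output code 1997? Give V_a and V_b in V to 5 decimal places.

[9.75098 V, 9.75586 V)

LSB = 10/2^11 = 4.883 mV.
V_a = V_low + 1997·LSB = 9.75098 V; V_b = V_low + 1998·LSB = 9.75586 V.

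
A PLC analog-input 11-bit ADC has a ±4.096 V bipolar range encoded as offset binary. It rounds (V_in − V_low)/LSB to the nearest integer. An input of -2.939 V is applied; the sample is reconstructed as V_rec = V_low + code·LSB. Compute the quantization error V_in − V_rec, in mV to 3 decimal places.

1.000 mV

LSB = 8.192/2^11 = 4.000 mV.
Scaled input = 289.2500 LSBs, so code = 289.
Code 289 maps back to (−4.096) + 289×0.004 V = -2.94 V.
Error = -2.939 − (−2.94) = 0.001 V = 1.000 mV.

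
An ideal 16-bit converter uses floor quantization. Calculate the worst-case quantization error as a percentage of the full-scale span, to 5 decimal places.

0.00153 %

Truncating → worst-case error = 1 LSB = V_FS/2^16, so 100/65536 = 0.00152588 % of full scale.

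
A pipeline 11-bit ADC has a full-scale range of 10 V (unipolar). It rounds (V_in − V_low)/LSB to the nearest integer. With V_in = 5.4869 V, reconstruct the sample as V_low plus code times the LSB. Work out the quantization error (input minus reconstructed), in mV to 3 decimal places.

-1.381 mV

Step size: 10 V ÷ 2^11 = 4.883 mV.
Scaled input = 1123.7171 LSBs, so code = 1124.
Code 1124 maps back to 0 + 1124×0.00488281 V = 5.4882812 V.
Difference: -0.00138125 V → -1.381 mV.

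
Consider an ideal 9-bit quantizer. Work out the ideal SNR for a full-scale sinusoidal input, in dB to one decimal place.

55.9 dB

SNR ≈ 6.02·N + 1.76 dB = 6.02·9 + 1.76 = 55.94 dB.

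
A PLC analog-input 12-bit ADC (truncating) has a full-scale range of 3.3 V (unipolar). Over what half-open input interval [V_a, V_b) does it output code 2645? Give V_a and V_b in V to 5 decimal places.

LSB = 3.3/2^12 = 0.806 mV.
V_a = V_low + 2645·LSB = 2.13098 V; V_b = V_low + 2646·LSB = 2.13179 V.

[2.13098 V, 2.13179 V)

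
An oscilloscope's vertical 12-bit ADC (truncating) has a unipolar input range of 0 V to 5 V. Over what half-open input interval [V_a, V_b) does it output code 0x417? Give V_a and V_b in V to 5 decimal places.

LSB = 5/2^12 = 1.221 mV.
Code 0x417 = 1047 decimal.
V_a = V_low + 1047·LSB = 1.27808 V; V_b = V_low + 1048·LSB = 1.2793 V.

[1.27808 V, 1.27930 V)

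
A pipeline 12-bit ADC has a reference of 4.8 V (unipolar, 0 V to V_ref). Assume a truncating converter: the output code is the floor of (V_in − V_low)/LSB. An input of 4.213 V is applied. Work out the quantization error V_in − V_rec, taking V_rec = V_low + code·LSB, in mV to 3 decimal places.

0.109 mV

LSB = 4.8/2^12 = 1.172 mV.
(4.213 − 0)/0.00117187 = 3595.0933; ⌊·⌋ gives code 3595.
V_rec = 0 + 3595·0.00117187 = 4.2128906 V.
V_in − V_rec = 0.000109375 V = 0.109 mV.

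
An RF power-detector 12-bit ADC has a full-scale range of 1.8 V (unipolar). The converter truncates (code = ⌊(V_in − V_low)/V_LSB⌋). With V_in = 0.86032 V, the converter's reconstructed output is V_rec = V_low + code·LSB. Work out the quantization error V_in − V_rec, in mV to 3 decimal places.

0.310 mV

Step size: 1.8 V ÷ 2^12 = 439.45 µV.
(V_in − V_low)/LSB = (0.86032 − 0)/0.000439453 = 1957.7060 → code 1957 (floor).
Reconstructed: 0.86000977 V.
V_in − V_rec = 0.000310234 V = 0.310 mV.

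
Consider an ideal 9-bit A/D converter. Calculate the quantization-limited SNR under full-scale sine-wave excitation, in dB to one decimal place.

55.9 dB

SNR ≈ 6.02·N + 1.76 dB = 6.02·9 + 1.76 = 55.94 dB.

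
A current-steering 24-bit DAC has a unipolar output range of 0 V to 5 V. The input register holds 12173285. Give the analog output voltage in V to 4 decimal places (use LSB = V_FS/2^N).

LSB = 5 V / 2^24 = 0.30 µV.
V_out = 0 + 12173285 × 2.98023e-07 V = 3.62792 V.

3.6279 V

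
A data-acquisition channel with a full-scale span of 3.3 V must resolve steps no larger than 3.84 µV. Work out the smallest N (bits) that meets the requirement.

20 bits

Number of steps required ≥ 3.3 V / 3.84 µV = 859375.00.
Need 2^N ≥ 859375.00; 2^19 = 524288, 2^20 = 1048576.
Minimum N = 20.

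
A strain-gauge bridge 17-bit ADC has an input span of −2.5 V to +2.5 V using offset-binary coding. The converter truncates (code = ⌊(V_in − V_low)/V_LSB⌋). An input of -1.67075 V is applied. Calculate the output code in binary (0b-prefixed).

code 0b101010011101010 (decimal 21738)

LSB = 5 V / 131072 = 38.15 µV.
(-1.67075 − (−2.5)) / 3.8147e-05 = 21738.291 LSBs.
So the output code is 21738.
In binary (0b-prefixed): 0b101010011101010.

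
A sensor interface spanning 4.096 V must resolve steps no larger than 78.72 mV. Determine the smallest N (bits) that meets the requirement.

6 bits

Number of steps required ≥ 4.096 V / 78.72 mV = 52.03.
Need 2^N ≥ 52.03; 2^5 = 32, 2^6 = 64.
Minimum N = 6.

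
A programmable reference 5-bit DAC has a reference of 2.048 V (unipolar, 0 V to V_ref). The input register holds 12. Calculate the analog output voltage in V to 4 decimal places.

0.7680 V

LSB = 2.048 V / 2^5 = 64.000 mV.
V_out = 0 + 12 × 0.064 V = 0.768 V.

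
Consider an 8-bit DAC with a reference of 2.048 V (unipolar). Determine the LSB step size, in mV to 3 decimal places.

8.000 mV

Full-scale span = 2.048 V.
LSB = 2.048 / 2^8 = 2.048 / 256 = 0.008 V = 8.000 mV.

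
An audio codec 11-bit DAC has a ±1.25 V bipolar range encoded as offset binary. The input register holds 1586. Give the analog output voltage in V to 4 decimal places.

0.6860 V

LSB = 2.5 V / 2^11 = 1.221 mV.
V_out = (−1.25) + 1586 × 0.0012207 V = 0.686035 V.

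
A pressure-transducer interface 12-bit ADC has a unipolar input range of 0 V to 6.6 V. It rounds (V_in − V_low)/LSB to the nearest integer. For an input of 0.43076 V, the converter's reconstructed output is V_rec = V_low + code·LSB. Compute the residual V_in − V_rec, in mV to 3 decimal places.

0.535 mV

LSB = 6.6/2^12 = 1.611 mV.
(0.43076 − 0)/0.00161133 = 267.3323; round gives code 267.
V_rec = 0 + 267·0.00161133 = 0.43022461 V.
Difference: 0.000535391 V → 0.535 mV.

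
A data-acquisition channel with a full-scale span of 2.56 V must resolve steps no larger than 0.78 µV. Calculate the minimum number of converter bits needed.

Number of steps required ≥ 2.56 V / 0.78 µV = 3282051.28.
Need 2^N ≥ 3282051.28; 2^21 = 2097152, 2^22 = 4194304.
Minimum N = 22.

22 bits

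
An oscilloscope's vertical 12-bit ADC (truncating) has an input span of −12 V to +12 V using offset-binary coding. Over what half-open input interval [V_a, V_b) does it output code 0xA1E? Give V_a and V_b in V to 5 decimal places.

[3.17578 V, 3.18164 V)

LSB = 24/2^12 = 5.859 mV.
Code 0xA1E = 2590 decimal.
V_a = V_low + 2590·LSB = 3.17578 V; V_b = V_low + 2591·LSB = 3.18164 V.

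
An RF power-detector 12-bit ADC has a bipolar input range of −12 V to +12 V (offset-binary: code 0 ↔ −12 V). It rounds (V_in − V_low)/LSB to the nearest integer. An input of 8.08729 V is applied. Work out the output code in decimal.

With 4096 levels over 24 V, one step is 5.859 mV.
(8.08729 − (−12)) / 0.00585938 = 3428.231 LSBs.
So the output code is 3428.

code 3428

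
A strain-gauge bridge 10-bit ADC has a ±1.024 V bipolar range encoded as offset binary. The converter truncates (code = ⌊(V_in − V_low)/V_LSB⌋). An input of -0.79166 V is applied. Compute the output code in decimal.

LSB = 2.048 V / 1024 = 2.000 mV.
(V_in − V_low)/LSB = (-0.79166 − (−1.024)) / 0.002 = 116.170.
So the output code is 116.

code 116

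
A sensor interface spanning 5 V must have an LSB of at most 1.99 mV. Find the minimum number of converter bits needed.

Number of steps required ≥ 5 V / 1.99 mV = 2512.56.
Need 2^N ≥ 2512.56; 2^11 = 2048, 2^12 = 4096.
Minimum N = 12.

12 bits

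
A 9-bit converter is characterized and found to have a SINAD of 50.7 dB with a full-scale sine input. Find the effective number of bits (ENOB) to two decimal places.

ENOB = (SINAD − 1.76) / 6.02 = (50.7 − 1.76)/6.02 = 8.130.

8.13 bits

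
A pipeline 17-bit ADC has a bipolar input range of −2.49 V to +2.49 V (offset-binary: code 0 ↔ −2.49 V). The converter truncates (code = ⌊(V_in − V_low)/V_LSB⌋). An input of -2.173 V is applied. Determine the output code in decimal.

code 8343

Full-scale span = 4.98 V; LSB = 4.98/2^17 = 37.99 µV.
Input sits at 8343.338 steps above V_low.
Floor → code 8343.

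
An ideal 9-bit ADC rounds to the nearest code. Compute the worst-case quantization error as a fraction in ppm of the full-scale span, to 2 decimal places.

Rounding → worst-case error = ½ LSB = V_FS/2^10, so 1e+06/1024 = 976.562 ppm of full scale.

976.56 ppm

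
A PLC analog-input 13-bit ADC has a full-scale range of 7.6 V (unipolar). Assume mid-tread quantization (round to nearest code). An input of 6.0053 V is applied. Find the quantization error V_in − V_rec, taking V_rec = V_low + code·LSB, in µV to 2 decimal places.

Step size: 7.6 V ÷ 2^13 = 0.928 mV.
(V_in − V_low)/LSB = (6.0053 − 0)/0.000927734 = 6473.0813 → code 6473 (round).
Code 6473 maps back to 0 + 6473×0.000927734 V = 6.0052246 V.
Difference: 7.53906e-05 V → 75.39 µV.

75.39 µV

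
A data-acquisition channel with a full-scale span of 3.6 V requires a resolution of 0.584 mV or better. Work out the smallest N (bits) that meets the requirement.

Number of steps required ≥ 3.6 V / 0.584 mV = 6164.38.
Need 2^N ≥ 6164.38; 2^12 = 4096, 2^13 = 8192.
Minimum N = 13.

13 bits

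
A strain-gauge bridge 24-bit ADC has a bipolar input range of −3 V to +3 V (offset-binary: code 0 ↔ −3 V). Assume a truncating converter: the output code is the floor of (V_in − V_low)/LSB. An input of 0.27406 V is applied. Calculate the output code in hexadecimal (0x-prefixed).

code 0x8BB177 (decimal 9154935)

Full-scale span = 6 V; LSB = 6/2^24 = 0.36 µV.
(0.27406 − (−3)) / 3.57628e-07 = 9154935.303 LSBs.
⌊·⌋(9154935.303) = 9154935.
In hexadecimal (0x-prefixed): 0x8BB177.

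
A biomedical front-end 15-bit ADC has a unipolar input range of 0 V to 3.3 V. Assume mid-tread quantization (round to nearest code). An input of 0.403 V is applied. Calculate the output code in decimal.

code 4002

With 32768 levels over 3.3 V, one step is 100.71 µV.
(V_in − V_low)/LSB = (0.403 − 0) / 0.000100708 = 4001.668.
Round → code 4002.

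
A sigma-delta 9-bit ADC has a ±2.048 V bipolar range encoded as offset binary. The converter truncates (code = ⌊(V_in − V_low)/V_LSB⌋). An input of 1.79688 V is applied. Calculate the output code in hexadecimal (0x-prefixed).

code 0x1E0 (decimal 480)

With 512 levels over 4.096 V, one step is 8.000 mV.
(V_in − V_low)/LSB = (1.79688 − (−2.048)) / 0.008 = 480.610.
⌊·⌋(480.610) = 480.
In hexadecimal (0x-prefixed): 0x1E0.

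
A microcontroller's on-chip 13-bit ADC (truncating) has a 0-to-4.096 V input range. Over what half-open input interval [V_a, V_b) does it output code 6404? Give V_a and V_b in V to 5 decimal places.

LSB = 4.096/2^13 = 0.500 mV.
V_a = V_low + 6404·LSB = 3.202 V; V_b = V_low + 6405·LSB = 3.2025 V.

[3.20200 V, 3.20250 V)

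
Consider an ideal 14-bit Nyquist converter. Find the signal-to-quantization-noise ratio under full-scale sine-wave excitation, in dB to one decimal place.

SNR ≈ 6.02·N + 1.76 dB = 6.02·14 + 1.76 = 86.04 dB.

86.0 dB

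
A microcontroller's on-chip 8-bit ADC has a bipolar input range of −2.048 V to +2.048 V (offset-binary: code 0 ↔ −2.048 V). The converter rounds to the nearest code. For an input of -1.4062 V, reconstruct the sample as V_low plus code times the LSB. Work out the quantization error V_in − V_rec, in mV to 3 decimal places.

Step size: 4.096 V ÷ 2^8 = 16.000 mV.
Scaled input = 40.1125 LSBs, so code = 40.
V_rec = (−2.048) + 40·0.016 = -1.408 V.
Difference: 0.0018 V → 1.800 mV.

1.800 mV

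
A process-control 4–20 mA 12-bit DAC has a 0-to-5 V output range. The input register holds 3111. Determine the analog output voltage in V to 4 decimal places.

LSB = 5 V / 2^12 = 1.221 mV.
V_out = 0 + 3111 × 0.0012207 V = 3.79761 V.

3.7976 V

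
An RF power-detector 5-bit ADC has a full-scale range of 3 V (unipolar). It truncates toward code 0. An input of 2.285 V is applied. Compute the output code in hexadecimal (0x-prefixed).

Full-scale span = 3 V; LSB = 3/2^5 = 93.750 mV.
(V_in − V_low)/LSB = (2.285 − 0) / 0.09375 = 24.373.
Floor → code 24.
In hexadecimal (0x-prefixed): 0x18.

code 0x18 (decimal 24)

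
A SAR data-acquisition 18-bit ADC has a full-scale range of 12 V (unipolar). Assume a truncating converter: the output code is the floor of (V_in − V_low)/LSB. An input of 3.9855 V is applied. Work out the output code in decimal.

code 87064

With 262144 levels over 12 V, one step is 45.78 µV.
(3.9855 − 0) / 4.57764e-05 = 87064.576 LSBs.
So the output code is 87064.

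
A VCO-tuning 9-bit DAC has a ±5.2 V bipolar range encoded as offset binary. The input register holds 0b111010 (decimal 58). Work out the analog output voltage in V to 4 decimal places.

-4.0219 V

LSB = 10.4 V / 2^9 = 20.312 mV.
Code 0b111010 = 58 decimal.
V_out = (−5.2) + 58 × 0.0203125 V = -4.02187 V.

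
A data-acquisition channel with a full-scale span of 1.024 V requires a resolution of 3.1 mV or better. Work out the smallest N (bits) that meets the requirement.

Number of steps required ≥ 1.024 V / 3.1 mV = 330.32.
Need 2^N ≥ 330.32; 2^8 = 256, 2^9 = 512.
Minimum N = 9.

9 bits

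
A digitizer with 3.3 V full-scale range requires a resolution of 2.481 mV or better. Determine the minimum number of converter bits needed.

Number of steps required ≥ 3.3 V / 2.481 mV = 1330.11.
Need 2^N ≥ 1330.11; 2^10 = 1024, 2^11 = 2048.
Minimum N = 11.

11 bits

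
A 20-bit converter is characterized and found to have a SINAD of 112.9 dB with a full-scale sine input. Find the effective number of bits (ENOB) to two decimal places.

18.46 bits

ENOB = (SINAD − 1.76) / 6.02 = (112.9 − 1.76)/6.02 = 18.462.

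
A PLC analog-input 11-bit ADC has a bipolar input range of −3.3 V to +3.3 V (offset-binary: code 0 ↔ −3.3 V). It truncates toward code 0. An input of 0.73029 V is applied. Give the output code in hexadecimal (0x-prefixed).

code 0x4E2 (decimal 1250)

With 2048 levels over 6.6 V, one step is 3.223 mV.
(V_in − V_low)/LSB = (0.73029 − (−3.3)) / 0.00322266 = 1250.611.
So the output code is 1250.
In hexadecimal (0x-prefixed): 0x4E2.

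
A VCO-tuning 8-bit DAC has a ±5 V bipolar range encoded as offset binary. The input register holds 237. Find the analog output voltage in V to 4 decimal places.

4.2578 V

LSB = 10 V / 2^8 = 39.062 mV.
V_out = (−5) + 237 × 0.0390625 V = 4.25781 V.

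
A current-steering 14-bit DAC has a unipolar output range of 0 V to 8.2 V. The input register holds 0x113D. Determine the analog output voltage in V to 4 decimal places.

2.2087 V

LSB = 8.2 V / 2^14 = 0.500 mV.
Code 0x113D = 4413 decimal.
V_out = 0 + 4413 × 0.000500488 V = 2.20865 V.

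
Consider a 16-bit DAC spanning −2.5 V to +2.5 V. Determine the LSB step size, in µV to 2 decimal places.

76.29 µV

Full-scale span = 5 V.
LSB = 5 / 2^16 = 5 / 65536 = 7.62939e-05 V = 76.29 µV.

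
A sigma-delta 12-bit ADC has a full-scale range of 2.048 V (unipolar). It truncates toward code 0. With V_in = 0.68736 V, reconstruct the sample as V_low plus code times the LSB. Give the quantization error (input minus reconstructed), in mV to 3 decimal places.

LSB = 2.048/2^12 = 0.500 mV.
(0.68736 − 0)/0.0005 = 1374.7200; ⌊·⌋ gives code 1374.
Code 1374 maps back to 0 + 1374×0.0005 V = 0.687 V.
V_in − V_rec = 0.00036 V = 0.360 mV.

0.360 mV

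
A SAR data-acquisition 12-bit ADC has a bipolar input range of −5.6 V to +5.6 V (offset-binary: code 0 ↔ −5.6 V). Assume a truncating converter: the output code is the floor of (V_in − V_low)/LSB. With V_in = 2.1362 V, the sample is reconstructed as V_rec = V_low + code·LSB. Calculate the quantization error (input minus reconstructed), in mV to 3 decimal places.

Step size: 11.2 V ÷ 2^12 = 2.734 mV.
(V_in − V_low)/LSB = (2.1362 − (−5.6))/0.00273437 = 2829.2389 → code 2829 (floor).
Code 2829 maps back to (−5.6) + 2829×0.00273437 V = 2.1355469 V.
Error = 2.1362 − 2.1355469 = 0.000653125 V = 0.653 mV.

0.653 mV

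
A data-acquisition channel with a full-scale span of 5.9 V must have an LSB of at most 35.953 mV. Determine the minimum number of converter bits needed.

Number of steps required ≥ 5.9 V / 35.953 mV = 164.10.
Need 2^N ≥ 164.10; 2^7 = 128, 2^8 = 256.
Minimum N = 8.

8 bits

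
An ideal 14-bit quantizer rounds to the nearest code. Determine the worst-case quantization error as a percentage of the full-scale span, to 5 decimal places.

Rounding → worst-case error = ½ LSB = V_FS/2^15, so 100/32768 = 0.00305176 % of full scale.

0.00305 %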